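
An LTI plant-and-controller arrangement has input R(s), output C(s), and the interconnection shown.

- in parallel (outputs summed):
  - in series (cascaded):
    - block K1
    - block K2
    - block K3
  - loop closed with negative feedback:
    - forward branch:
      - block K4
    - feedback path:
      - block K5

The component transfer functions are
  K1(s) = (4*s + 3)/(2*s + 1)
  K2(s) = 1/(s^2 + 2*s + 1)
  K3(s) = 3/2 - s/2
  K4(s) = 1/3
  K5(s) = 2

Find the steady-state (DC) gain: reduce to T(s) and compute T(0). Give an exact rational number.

1. series reduction of K1, K2, K3; result (-4*s^2 + 9*s + 9)/(4*s^3 + 10*s^2 + 8*s + 2)
2. collapse the loop (K4 forward, K5 return); result 1/5
3. parallel reduction of (K1*K2*K3), [K4/(1+K4*K5)]; result (4*s^3 - 10*s^2 + 53*s + 47)/(20*s^3 + 50*s^2 + 40*s + 10)
Step 3 gives the overall T(s). Then T(0) = 47/10.

Hence the answer: 47/10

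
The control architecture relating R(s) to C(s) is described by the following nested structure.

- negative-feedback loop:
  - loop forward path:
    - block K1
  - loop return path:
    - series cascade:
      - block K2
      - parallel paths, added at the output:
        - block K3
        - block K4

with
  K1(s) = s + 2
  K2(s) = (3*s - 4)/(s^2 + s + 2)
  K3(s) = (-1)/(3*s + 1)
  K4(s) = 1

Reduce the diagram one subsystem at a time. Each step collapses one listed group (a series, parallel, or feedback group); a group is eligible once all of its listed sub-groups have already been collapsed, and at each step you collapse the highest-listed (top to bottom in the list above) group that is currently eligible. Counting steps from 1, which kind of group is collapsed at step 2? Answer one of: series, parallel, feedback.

(1) combine K3, K4 in parallel
(2) combine K2, (K3+K4) in series
(3) reduce the feedback loop with forward K1 and return (K2*(K3+K4))
So the answer for step 2 is series.

Hence the answer: series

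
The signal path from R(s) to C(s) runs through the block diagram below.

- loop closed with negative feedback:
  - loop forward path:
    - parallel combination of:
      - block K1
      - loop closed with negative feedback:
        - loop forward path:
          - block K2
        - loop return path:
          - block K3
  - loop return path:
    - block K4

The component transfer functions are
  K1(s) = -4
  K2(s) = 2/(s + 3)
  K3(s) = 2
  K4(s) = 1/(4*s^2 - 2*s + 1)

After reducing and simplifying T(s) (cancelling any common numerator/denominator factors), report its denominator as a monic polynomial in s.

[1] apply the feedback formula to K2, K3 -> 2/(s + 7)
[2] reduce the parallel group K1, [K2/(1+K2*K3)] -> (-4*s - 26)/(s + 7)
[3] collapse the loop ((K1+[K2/(1+K2*K3)]) forward, K4 return) -> (-16*s^3 - 96*s^2 + 48*s - 26)/(4*s^3 + 26*s^2 - 17*s - 19)
No further cancellation is possible in the step-3 result, so that is T(s). Its denominator becomes monic after dividing by the leading coefficient 4.

Therefore the answer is s^3 + 13*s^2/2 - 17*s/4 - 19/4.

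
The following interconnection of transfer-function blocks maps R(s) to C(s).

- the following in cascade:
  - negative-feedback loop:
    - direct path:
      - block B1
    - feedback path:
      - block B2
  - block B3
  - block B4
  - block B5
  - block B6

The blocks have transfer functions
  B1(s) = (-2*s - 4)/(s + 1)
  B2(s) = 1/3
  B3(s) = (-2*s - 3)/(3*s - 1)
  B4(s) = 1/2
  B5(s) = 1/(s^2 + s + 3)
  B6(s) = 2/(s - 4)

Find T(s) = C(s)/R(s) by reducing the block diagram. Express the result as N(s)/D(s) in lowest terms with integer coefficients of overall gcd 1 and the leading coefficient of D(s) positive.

Step 1: feedback reduction of B1, B2 gives (-6*s - 12)/(s - 1)
Step 2: series reduction of [B1/(1+B1*B2)], B3, B4, B5, B6, giving the overall T(s)

Final answer: (12*s^2 + 42*s + 36)/(3*s^5 - 13*s^4 + 10*s^3 - 35*s^2 + 47*s - 12)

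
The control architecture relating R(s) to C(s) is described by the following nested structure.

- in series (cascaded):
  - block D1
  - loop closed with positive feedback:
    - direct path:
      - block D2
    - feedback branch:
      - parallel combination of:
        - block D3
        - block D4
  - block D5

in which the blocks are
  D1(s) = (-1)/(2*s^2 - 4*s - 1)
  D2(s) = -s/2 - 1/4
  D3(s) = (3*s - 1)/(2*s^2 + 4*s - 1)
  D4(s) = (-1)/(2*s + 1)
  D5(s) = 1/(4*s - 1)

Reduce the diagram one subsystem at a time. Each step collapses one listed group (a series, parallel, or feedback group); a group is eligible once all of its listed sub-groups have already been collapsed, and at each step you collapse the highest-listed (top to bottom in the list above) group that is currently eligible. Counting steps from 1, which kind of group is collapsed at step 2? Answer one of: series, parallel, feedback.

Step 1: sum the parallel branches D3, D4
Step 2: reduce the feedback loop with forward D2 and return (D3+D4)
Step 3: series reduction of D1, [D2/(1-D2*(D3+D4))], D5
Step 2 collapses a feedback group.

Final answer: feedback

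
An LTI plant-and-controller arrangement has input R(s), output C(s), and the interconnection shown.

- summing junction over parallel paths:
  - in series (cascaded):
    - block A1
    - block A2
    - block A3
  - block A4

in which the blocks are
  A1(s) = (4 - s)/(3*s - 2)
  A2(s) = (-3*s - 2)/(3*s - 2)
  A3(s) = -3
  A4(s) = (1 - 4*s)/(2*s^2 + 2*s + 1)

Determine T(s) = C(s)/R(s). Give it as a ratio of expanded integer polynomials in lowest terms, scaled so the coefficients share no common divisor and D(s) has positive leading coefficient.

The answer is (-18*s^4 + 6*s^3 + 156*s^2 + 50*s + 28)/(18*s^4 - 6*s^3 - 7*s^2 - 4*s + 4).

Reasoning:
Step 1. multiply A1, A2, A3 (series), giving (-9*s^2 + 30*s + 24)/(9*s^2 - 12*s + 4)
Step 2. reduce the parallel group (A1*A2*A3), A4; the result is T(s) itself (integer coefficients, no common factor, positive leading denominator coefficient)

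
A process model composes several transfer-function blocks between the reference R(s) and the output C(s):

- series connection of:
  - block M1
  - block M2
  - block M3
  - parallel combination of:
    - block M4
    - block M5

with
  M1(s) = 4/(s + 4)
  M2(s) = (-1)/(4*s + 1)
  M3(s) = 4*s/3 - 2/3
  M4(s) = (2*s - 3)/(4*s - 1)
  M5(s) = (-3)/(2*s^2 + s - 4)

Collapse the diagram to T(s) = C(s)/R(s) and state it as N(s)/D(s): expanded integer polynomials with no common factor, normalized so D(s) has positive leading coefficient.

Step 1. parallel reduction of M4, M5: (4*s^3 - 4*s^2 - 23*s + 15)/(8*s^3 + 2*s^2 - 17*s + 4)
Step 2. cascade M1, M2, M3, (M4+M5): this yields T(s), and no further normalization is needed

Hence the answer: (-64*s^4 + 96*s^3 + 336*s^2 - 424*s + 120)/(96*s^5 + 432*s^4 - 6*s^3 - 795*s^2 + 48)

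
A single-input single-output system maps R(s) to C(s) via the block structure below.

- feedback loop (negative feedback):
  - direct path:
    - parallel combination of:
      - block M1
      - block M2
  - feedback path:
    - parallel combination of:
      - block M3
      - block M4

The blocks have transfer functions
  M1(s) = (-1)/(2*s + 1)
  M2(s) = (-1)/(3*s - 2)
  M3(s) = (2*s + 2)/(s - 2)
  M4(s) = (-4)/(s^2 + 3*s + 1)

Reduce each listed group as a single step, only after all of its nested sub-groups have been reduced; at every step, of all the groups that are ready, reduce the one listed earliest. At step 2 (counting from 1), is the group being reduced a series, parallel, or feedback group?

(1) parallel reduction of M1, M2
(2) sum the parallel branches M3, M4
(3) feedback reduction of (M1+M2), (M3+M4)
So the answer for step 2 is parallel.

Answer: parallel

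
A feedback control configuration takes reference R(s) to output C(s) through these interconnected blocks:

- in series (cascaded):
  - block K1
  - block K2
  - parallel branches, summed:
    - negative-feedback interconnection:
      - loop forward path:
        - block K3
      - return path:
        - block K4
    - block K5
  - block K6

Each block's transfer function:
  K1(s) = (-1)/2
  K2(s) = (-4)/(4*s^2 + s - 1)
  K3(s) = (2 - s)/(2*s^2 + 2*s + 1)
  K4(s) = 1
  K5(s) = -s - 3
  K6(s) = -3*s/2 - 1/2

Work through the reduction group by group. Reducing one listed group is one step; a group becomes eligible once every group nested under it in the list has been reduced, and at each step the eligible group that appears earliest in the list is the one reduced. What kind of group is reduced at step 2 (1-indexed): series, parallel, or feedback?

Step 1 - feedback reduction of K3, K4
Step 2 - reduce the parallel group [K3/(1+K3*K4)], K5
Step 3 - reduce the series chain K1, K2, ([K3/(1+K3*K4)]+K5), K6
Step 2: parallel.

Therefore the answer is parallel.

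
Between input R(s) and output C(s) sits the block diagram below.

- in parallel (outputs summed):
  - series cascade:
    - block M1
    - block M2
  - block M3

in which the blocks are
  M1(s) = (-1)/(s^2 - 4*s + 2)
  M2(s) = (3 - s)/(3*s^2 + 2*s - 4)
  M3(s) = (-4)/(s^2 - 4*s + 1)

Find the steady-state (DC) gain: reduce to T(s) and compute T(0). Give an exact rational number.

Step 1 - reduce the series chain M1, M2: (s - 3)/(3*s^4 - 10*s^3 - 6*s^2 + 20*s - 8)
Step 2 - combine (M1*M2), M3 in parallel: (-12*s^4 + 41*s^3 + 17*s^2 - 67*s + 29)/(3*s^6 - 22*s^5 + 37*s^4 + 34*s^3 - 94*s^2 + 52*s - 8)
Step 2 gives the overall T(s). Then T(0) = 29/(-8) = -29/8.

Final answer: -29/8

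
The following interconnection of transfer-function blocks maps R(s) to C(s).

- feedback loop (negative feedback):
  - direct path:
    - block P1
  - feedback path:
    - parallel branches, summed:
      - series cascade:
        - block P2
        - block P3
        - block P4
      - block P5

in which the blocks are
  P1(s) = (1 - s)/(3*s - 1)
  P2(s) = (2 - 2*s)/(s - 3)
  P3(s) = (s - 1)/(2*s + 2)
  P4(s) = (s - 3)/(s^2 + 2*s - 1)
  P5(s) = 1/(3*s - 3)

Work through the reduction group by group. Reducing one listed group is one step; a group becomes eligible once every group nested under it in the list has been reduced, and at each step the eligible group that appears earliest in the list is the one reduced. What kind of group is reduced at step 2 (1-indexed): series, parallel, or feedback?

Step 1. multiply P2, P3, P4 (series)
Step 2. parallel reduction of (P2*P3*P4), P5
Step 3. feedback reduction of P1, ((P2*P3*P4)+P5)
Step 2: parallel.

Hence the answer: parallel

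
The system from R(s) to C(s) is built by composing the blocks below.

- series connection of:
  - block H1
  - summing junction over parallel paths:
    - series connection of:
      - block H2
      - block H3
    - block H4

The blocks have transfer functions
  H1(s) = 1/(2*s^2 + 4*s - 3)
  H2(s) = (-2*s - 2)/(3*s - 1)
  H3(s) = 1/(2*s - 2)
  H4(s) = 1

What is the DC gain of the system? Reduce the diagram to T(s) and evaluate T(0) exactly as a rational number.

The answer is 0.

Reasoning:
(1) series reduction of H2, H3: (-s - 1)/(3*s^2 - 4*s + 1)
(2) sum the parallel branches (H2*H3), H4: (3*s^2 - 5*s)/(3*s^2 - 4*s + 1)
(3) multiply H1, ((H2*H3)+H4) (series): (3*s^2 - 5*s)/(6*s^4 + 4*s^3 - 23*s^2 + 16*s - 3)
The step-3 result is T(s). Setting s = 0: T(0) = 0/(-3) = 0.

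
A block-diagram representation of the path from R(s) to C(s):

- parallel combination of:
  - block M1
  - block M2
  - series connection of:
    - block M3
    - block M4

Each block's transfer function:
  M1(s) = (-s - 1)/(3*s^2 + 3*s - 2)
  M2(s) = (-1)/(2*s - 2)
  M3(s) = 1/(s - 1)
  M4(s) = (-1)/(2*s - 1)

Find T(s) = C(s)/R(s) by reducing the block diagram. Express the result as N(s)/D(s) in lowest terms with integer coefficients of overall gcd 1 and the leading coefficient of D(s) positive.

Reducing step by step:

Step 1: cascade M3, M4 gives (-1)/(2*s^2 - 3*s + 1)
Step 2: sum the parallel branches M1, M2, (M3*M4), giving the overall T(s)

Answer: (-10*s^3 - 7*s^2 + 5*s)/(12*s^4 - 6*s^3 - 20*s^2 + 18*s - 4)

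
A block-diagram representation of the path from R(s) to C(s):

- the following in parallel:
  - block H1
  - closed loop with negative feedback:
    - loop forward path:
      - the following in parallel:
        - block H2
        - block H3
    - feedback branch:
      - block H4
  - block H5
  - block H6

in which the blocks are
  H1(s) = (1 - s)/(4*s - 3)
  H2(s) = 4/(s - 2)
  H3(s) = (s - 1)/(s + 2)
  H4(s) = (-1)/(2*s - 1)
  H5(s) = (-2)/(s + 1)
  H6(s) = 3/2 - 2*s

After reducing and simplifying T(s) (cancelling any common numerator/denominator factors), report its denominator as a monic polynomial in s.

[1] combine H2, H3 in parallel: (s^2 + s + 10)/(s^2 - 4)
[2] reduce the feedback loop with forward (H2+H3) and return H4: (2*s^3 + s^2 + 19*s - 10)/(2*s^3 - 2*s^2 - 9*s - 6)
[3] parallel reduction of H1, [(H2+H3)/(1+(H2+H3)*H4)], H5, H6: (-32*s^6 + 60*s^5 + 142*s^4 + 196*s^3 - 85*s^2 - 173*s + 30)/(16*s^5 - 12*s^4 - 88*s^3 - 54*s^2 + 42*s + 36)
Step 3 gives the fully reduced T(s), with no common factor left to cancel. The denominator's leading coefficient is 16, so divide each of its coefficients by 16 to get the monic form.

Answer: s^5 - 3*s^4/4 - 11*s^3/2 - 27*s^2/8 + 21*s/8 + 9/4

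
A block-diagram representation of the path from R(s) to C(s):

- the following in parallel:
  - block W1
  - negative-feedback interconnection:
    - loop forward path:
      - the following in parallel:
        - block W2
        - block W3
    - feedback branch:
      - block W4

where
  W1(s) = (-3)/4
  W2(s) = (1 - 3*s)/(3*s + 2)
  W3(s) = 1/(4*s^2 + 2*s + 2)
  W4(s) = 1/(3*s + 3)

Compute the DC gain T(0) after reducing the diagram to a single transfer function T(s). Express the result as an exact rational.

Answer: 0

Working:
[1] sum the parallel branches W2, W3 -> (-12*s^3 - 2*s^2 - s + 4)/(12*s^3 + 14*s^2 + 10*s + 4)
[2] close the feedback loop around (W2+W3), W4 -> (-36*s^4 - 42*s^3 - 9*s^2 + 9*s + 12)/(36*s^4 + 66*s^3 + 70*s^2 + 41*s + 16)
[3] add W1, [(W2+W3)/(1+(W2+W3)*W4)] (parallel) -> (-252*s^4 - 366*s^3 - 246*s^2 - 87*s)/(144*s^4 + 264*s^3 + 280*s^2 + 164*s + 64)
That last expression is T(s); at s = 0 only the constant terms survive, so T(0) = 0/64 = 0.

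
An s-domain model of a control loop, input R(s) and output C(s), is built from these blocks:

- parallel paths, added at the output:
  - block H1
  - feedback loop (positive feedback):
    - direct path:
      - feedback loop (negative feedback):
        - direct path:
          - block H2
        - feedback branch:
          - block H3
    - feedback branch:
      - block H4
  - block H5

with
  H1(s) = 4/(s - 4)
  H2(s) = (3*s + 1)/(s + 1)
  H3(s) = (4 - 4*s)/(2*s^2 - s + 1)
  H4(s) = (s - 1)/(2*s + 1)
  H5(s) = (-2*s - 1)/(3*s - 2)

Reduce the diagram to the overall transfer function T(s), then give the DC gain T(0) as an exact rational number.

1. collapse the loop (H2 forward, H3 return), giving (6*s^3 - s^2 + 2*s + 1)/(2*s^3 - 11*s^2 + 8*s + 5)
2. feedback reduction of [H2/(1+H2*H3)], H4, giving (-12*s^4 - 4*s^3 - 3*s^2 - 4*s - 1)/(2*s^4 + 13*s^3 - 2*s^2 - 19*s - 6)
3. reduce the parallel group H1, [[H2/(1+H2*H3)]/(1-[H2/(1+H2*H3)]*H4)], H5, giving (-40*s^6 + 168*s^5 + 194*s^4 - 54*s^3 - 312*s^2 - 56*s + 16)/(6*s^6 + 11*s^5 - 172*s^4 + 75*s^3 + 232*s^2 - 68*s - 48)
Evaluating the step-3 result (the overall T(s)) at s = 0 gives T(0) = 16/(-48) = -1/3.

Answer: -1/3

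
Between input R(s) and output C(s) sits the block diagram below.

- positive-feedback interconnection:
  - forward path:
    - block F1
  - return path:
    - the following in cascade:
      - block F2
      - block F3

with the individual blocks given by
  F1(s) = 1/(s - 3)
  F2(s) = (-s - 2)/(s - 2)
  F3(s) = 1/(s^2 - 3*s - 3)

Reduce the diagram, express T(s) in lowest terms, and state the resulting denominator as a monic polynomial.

Step 1 - combine F2, F3 in series -> (-s - 2)/(s^3 - 5*s^2 + 3*s + 6)
Step 2 - collapse the loop (F1 forward, (F2*F3) return) -> (s^3 - 5*s^2 + 3*s + 6)/(s^4 - 8*s^3 + 18*s^2 - 2*s - 16)
That last expression is T(s), already simplified, and its denominator is already monic.

Final answer: s^4 - 8*s^3 + 18*s^2 - 2*s - 16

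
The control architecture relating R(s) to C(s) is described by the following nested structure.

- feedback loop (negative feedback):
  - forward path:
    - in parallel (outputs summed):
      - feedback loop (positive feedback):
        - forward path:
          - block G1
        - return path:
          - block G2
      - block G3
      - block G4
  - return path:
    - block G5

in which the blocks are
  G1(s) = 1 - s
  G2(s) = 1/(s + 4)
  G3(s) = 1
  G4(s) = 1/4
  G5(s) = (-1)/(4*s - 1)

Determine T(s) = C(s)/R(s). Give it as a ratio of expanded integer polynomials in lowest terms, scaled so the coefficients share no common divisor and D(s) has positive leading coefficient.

Step 1. feedback reduction of G1, G2 = (-s^2 - 3*s + 4)/(2*s + 3)
Step 2. parallel reduction of [G1/(1-G1*G2)], G3, G4 = (-4*s^2 - 2*s + 31)/(8*s + 12)
Step 3. feedback reduction of ([G1/(1-G1*G2)]+G3+G4), G5 - this is the overall T(s), already in the required normalized form

Hence the answer: (-16*s^3 - 4*s^2 + 126*s - 31)/(36*s^2 + 42*s - 43)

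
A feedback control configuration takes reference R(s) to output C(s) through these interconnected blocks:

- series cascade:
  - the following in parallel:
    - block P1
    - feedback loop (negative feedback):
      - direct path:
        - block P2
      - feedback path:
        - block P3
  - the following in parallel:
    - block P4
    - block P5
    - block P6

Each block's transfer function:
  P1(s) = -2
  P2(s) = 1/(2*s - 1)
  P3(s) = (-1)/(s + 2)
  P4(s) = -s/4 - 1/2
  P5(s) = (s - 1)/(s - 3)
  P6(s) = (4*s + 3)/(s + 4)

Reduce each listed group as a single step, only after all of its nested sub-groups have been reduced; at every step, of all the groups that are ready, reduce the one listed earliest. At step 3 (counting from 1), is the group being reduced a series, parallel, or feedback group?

Step 1: collapse the loop (P2 forward, P3 return)
Step 2: reduce the parallel group P1, [P2/(1+P2*P3)]
Step 3: combine P4, P5, P6 in parallel
Step 4: reduce the series chain (P1+[P2/(1+P2*P3)]), (P4+P5+P6)
At step 3 the group reduced is parallel.

Answer: parallel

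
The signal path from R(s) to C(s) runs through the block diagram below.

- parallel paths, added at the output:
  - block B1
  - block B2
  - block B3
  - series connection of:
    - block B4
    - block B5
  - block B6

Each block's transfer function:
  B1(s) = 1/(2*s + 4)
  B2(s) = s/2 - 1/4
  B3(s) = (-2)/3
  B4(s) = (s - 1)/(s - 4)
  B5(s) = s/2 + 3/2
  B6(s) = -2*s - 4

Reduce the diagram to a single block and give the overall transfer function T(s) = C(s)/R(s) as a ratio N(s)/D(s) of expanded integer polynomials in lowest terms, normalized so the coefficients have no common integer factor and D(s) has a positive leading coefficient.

Step 1. combine B4, B5 in series: (s^2 + 2*s - 3)/(2*s - 8)
Step 2. parallel reduction of B1, B2, B3, (B4*B5), B6: this yields T(s), and no further normalization is needed

Hence the answer: (-12*s^3 + s^2 + 274*s + 412)/(12*s^2 - 24*s - 96)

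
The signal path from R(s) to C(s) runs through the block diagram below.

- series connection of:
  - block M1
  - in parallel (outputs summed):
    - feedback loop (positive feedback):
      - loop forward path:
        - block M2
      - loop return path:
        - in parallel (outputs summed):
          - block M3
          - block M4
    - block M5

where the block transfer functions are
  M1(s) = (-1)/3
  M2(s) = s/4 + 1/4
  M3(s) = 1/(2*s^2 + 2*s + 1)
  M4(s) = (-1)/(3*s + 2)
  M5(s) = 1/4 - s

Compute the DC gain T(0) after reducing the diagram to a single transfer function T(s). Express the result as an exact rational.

First reduce the diagram to T(s).

Step 1 - parallel reduction of M3, M4, giving (-2*s^2 + s + 1)/(6*s^3 + 10*s^2 + 7*s + 2)
Step 2 - apply the feedback formula to M2, (M3+M4), giving (6*s^4 + 16*s^3 + 17*s^2 + 9*s + 2)/(26*s^3 + 41*s^2 + 26*s + 7)
Step 3 - add [M2/(1-M2*(M3+M4))], M5 (parallel), giving (-80*s^4 - 74*s^3 + 5*s^2 + 34*s + 15)/(104*s^3 + 164*s^2 + 104*s + 28)
Step 4 - multiply M1, ([M2/(1-M2*(M3+M4))]+M5) (series), giving (80*s^4 + 74*s^3 - 5*s^2 - 34*s - 15)/(312*s^3 + 492*s^2 + 312*s + 84)
Evaluating the step-4 result (the overall T(s)) at s = 0 gives T(0) = -15/84 = -5/28.

Answer: -5/28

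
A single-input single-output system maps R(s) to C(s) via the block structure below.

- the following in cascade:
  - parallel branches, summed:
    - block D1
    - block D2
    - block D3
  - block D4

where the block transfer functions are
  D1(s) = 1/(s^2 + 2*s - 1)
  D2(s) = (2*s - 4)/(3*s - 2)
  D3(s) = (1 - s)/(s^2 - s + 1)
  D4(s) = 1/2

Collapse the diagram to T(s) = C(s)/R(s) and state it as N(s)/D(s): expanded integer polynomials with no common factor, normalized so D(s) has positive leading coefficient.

Answer: (2*s^5 - 5*s^4 - 6*s^3 + 20*s^2 - 18*s + 4)/(6*s^5 + 2*s^4 - 16*s^3 + 26*s^2 - 18*s + 4)

Working:
Step 1: add D1, D2, D3 (parallel) -> (2*s^5 - 5*s^4 - 6*s^3 + 20*s^2 - 18*s + 4)/(3*s^5 + s^4 - 8*s^3 + 13*s^2 - 9*s + 2)
Step 2: combine (D1+D2+D3), D4 in series - this is the overall T(s), already in the required normalized form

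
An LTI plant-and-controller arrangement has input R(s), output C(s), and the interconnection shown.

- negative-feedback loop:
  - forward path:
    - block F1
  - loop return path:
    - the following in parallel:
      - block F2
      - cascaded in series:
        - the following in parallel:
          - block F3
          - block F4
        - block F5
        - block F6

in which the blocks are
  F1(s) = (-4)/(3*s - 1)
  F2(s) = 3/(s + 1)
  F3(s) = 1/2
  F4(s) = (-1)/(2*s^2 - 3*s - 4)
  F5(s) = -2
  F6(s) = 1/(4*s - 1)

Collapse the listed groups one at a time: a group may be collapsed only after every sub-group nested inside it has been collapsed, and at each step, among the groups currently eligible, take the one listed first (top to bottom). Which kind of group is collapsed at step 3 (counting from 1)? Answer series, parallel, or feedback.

1. combine F3, F4 in parallel
2. series reduction of (F3+F4), F5, F6
3. parallel reduction of F2, ((F3+F4)*F5*F6)
4. reduce the feedback loop with forward F1 and return (F2+((F3+F4)*F5*F6))
Step 3: parallel.

Answer: parallel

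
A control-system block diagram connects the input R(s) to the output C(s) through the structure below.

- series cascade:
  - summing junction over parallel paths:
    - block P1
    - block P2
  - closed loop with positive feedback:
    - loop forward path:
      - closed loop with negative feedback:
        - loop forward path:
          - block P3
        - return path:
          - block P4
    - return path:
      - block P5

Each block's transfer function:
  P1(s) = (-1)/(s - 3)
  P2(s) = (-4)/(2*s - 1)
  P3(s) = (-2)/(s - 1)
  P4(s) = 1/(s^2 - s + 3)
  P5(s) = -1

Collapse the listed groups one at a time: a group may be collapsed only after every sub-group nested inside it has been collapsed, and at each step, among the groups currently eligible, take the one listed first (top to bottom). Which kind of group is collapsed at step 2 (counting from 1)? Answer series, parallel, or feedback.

The answer is feedback.

Reasoning:
Step 1 - combine P1, P2 in parallel
Step 2 - feedback reduction of P3, P4
Step 3 - collapse the loop ([P3/(1+P3*P4)] forward, P5 return)
Step 4 - reduce the series chain (P1+P2), [[P3/(1+P3*P4)]/(1-[P3/(1+P3*P4)]*P5)]
Step 2: feedback.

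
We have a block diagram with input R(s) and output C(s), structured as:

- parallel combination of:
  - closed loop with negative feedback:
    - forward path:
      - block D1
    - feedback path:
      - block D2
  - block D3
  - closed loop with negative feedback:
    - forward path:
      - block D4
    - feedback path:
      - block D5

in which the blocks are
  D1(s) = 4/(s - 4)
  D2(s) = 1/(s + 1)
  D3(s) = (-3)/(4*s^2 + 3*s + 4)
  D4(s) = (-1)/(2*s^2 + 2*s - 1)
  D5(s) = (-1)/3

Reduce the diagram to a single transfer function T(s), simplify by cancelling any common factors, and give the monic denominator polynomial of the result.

The answer is s^6 - 5*s^5/4 - 23*s^4/6 - 7*s^3/2 - 31*s^2/12 + s.

Reasoning:
[1] reduce the feedback loop with forward D1 and return D2 -> (4*s + 4)/(s^2 - 3*s)
[2] collapse the loop (D4 forward, D5 return) -> (-3)/(6*s^2 + 6*s - 2)
[3] add [D1/(1+D1*D2)], D3, [D4/(1+D4*D5)] (parallel) -> (96*s^5 + 234*s^4 + 367*s^3 + 283*s^2 + 58*s - 32)/(24*s^6 - 30*s^5 - 92*s^4 - 84*s^3 - 62*s^2 + 24*s)
Step 3 gives the fully reduced T(s), with no common factor left to cancel. The denominator's leading coefficient is 24, so divide each of its coefficients by 24 to get the monic form.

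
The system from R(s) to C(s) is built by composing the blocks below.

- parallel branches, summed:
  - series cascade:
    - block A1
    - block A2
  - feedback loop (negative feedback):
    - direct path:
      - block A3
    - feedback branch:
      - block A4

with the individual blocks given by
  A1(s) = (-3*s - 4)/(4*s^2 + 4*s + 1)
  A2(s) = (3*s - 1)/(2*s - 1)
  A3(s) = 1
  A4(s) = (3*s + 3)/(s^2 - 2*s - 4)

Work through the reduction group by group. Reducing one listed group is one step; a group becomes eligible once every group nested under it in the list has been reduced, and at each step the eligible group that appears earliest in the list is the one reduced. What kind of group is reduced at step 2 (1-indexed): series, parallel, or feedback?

The answer is feedback.

Reasoning:
Step 1: cascade A1, A2
Step 2: collapse the loop (A3 forward, A4 return)
Step 3: combine (A1*A2), [A3/(1+A3*A4)] in parallel
So the answer for step 2 is feedback.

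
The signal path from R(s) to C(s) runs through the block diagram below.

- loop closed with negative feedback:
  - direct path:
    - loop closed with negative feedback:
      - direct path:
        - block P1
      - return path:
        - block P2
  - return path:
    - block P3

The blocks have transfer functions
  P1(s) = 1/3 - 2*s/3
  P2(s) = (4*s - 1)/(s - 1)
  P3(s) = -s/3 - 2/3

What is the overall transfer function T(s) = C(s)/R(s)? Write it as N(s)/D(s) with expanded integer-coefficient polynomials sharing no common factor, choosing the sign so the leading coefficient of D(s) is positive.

Step 1: feedback reduction of P1, P2 = (2*s^2 - 3*s + 1)/(8*s^2 - 9*s + 4)
Step 2: close the feedback loop around [P1/(1+P1*P2)], P3 - this is the overall T(s), already in the required normalized form

Therefore the answer is (-6*s^2 + 9*s - 3)/(2*s^3 - 23*s^2 + 22*s - 10).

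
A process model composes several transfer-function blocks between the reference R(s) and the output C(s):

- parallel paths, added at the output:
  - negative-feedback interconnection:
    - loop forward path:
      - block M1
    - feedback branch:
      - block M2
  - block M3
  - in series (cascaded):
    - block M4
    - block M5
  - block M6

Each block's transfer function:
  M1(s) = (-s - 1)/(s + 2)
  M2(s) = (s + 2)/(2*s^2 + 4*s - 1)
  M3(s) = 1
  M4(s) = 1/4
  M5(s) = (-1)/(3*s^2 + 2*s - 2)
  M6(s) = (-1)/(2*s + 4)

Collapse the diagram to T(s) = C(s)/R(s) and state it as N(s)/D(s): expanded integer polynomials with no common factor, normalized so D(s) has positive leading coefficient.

Reducing step by step:

1. apply the feedback formula to M1, M2; result (-2*s^3 - 6*s^2 - 3*s + 1)/(2*s^3 + 7*s^2 + 4*s - 4)
2. reduce the series chain M4, M5; result (-1)/(12*s^2 + 8*s - 8)
3. sum the parallel branches [M1/(1+M1*M2)], M3, (M4*M5), M6, which is the overall transfer function T(s) = C(s)/R(s) in lowest terms

Answer: (-8*s^3 - 35*s^2 - 16*s + 20)/(24*s^5 + 100*s^4 + 88*s^3 - 72*s^2 - 64*s + 32)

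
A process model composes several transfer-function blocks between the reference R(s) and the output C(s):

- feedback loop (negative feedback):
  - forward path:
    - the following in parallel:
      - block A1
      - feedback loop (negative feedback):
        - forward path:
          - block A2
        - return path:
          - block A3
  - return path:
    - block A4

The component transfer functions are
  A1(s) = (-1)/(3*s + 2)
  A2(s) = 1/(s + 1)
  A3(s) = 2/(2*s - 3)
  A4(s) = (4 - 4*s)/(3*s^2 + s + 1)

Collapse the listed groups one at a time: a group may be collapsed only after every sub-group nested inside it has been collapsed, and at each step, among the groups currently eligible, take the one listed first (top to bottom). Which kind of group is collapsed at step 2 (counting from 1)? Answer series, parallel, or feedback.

Step 1. collapse the loop (A2 forward, A3 return)
Step 2. parallel reduction of A1, [A2/(1+A2*A3)]
Step 3. apply the feedback formula to (A1+[A2/(1+A2*A3)]), A4
Step 2: parallel.

Final answer: parallel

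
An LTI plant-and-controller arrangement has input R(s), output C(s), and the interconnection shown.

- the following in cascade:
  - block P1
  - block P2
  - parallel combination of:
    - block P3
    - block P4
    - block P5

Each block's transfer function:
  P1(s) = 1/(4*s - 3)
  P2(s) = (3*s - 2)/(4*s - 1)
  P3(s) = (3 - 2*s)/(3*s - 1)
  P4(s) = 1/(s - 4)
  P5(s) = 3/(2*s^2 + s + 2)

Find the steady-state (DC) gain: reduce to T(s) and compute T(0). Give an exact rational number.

Step 1 - combine P3, P4, P5 in parallel -> (-4*s^4 + 26*s^3 - 7*s^2 - 24*s - 14)/(6*s^4 - 23*s^3 + s^2 - 22*s + 8)
Step 2 - combine P1, P2, (P3+P4+P5) in series -> (-12*s^5 + 86*s^4 - 73*s^3 - 58*s^2 + 6*s + 28)/(96*s^6 - 464*s^5 + 402*s^4 - 437*s^3 + 483*s^2 - 194*s + 24)
The step-2 result is T(s). Setting s = 0: T(0) = 28/24 = 7/6.

Final answer: 7/6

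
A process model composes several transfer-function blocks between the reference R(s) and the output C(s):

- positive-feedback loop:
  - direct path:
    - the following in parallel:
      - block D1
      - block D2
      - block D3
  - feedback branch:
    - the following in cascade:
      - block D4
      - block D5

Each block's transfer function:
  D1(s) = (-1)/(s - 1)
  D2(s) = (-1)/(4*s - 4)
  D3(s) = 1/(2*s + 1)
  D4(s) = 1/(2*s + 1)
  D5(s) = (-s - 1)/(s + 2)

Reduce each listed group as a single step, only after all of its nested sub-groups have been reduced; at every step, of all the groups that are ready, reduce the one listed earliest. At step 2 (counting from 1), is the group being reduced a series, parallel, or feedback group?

Answer: series

Working:
(1) combine D1, D2, D3 in parallel
(2) reduce the series chain D4, D5
(3) close the feedback loop around (D1+D2+D3), (D4*D5)
At step 2 the group reduced is series.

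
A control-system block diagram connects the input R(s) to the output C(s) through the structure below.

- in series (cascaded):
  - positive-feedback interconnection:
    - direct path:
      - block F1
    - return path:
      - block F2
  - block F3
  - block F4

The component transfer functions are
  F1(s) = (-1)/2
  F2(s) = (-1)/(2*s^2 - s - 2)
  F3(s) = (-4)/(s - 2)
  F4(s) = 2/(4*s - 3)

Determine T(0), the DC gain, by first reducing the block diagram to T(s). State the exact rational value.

Answer: 8/15

Working:
Step 1: collapse the loop (F1 forward, F2 return) gives (-2*s^2 + s + 2)/(4*s^2 - 2*s - 5)
Step 2: reduce the series chain [F1/(1-F1*F2)], F3, F4 gives (16*s^2 - 8*s - 16)/(16*s^4 - 52*s^3 + 26*s^2 + 43*s - 30)
DC gain: substitute s = 0 into T(s) from step 2: T(0) = -16/(-30) = 8/15.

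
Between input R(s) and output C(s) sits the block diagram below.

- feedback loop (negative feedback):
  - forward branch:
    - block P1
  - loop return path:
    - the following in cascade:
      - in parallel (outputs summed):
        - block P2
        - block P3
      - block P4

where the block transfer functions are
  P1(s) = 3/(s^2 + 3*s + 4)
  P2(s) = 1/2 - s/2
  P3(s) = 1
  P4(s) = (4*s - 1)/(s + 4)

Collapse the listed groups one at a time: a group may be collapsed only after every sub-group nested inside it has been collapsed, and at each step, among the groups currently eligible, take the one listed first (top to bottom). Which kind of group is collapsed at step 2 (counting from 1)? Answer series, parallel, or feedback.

The answer is series.

Reasoning:
Step 1: reduce the parallel group P2, P3
Step 2: reduce the series chain (P2+P3), P4
Step 3: collapse the loop (P1 forward, ((P2+P3)*P4) return)
The group at step 2 is a series group.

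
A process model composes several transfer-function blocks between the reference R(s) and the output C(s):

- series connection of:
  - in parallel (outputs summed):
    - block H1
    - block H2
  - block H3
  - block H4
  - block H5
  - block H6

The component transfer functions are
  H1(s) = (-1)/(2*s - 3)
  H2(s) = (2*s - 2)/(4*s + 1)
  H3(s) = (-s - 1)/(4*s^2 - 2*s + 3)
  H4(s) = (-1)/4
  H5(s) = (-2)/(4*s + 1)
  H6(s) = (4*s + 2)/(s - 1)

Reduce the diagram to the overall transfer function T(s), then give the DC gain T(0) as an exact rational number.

Step 1. add H1, H2 (parallel); result (4*s^2 - 14*s + 5)/(8*s^2 - 10*s - 3)
Step 2. reduce the series chain (H1+H2), H3, H4, H5, H6; result (-8*s^4 + 16*s^3 + 28*s^2 - s - 5)/(128*s^6 - 320*s^5 + 264*s^4 - 136*s^3 + 4*s^2 + 51*s + 9)
DC gain: substitute s = 0 into T(s) from step 2: T(0) = -5/9.

Hence the answer: -5/9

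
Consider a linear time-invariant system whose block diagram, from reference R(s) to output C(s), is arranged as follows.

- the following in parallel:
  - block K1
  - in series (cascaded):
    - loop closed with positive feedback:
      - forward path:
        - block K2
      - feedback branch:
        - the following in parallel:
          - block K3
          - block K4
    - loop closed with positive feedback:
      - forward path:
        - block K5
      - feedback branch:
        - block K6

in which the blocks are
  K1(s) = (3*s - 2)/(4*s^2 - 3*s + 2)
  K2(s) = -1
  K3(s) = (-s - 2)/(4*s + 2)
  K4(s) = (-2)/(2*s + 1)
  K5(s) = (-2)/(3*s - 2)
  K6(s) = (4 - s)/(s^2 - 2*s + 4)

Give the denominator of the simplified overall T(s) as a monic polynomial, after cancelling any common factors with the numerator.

1. reduce the parallel group K3, K4 gives (-s - 6)/(4*s + 2)
2. collapse the loop (K2 forward, (K3+K4) return) gives (-4*s - 2)/(3*s - 4)
3. collapse the loop (K5 forward, K6 return) gives (-2*s^2 + 4*s - 8)/(3*s^3 - 8*s^2 + 14*s)
4. cascade [K2/(1-K2*(K3+K4))], [K5/(1-K5*K6)] gives (8*s^3 - 12*s^2 + 24*s + 16)/(9*s^4 - 36*s^3 + 74*s^2 - 56*s)
5. parallel reduction of K1, ([K2/(1-K2*(K3+K4))]*[K5/(1-K5*K6)]) gives (59*s^5 - 198*s^4 + 442*s^3 - 348*s^2 + 112*s + 32)/(36*s^6 - 171*s^5 + 422*s^4 - 518*s^3 + 316*s^2 - 112*s)
No further cancellation is possible in the step-5 result, so that is T(s). Its denominator becomes monic after dividing by the leading coefficient 36.

Answer: s^6 - 19*s^5/4 + 211*s^4/18 - 259*s^3/18 + 79*s^2/9 - 28*s/9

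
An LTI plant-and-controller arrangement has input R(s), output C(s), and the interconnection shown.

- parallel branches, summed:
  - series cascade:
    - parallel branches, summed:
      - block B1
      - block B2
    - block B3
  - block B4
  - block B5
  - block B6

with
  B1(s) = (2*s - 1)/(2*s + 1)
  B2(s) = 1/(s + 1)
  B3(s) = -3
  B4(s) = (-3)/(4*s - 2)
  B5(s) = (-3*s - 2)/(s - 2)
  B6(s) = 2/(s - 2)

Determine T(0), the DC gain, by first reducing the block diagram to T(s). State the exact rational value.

Step 1. add B1, B2 (parallel), giving (2*s^2 + 3*s)/(2*s^2 + 3*s + 1)
Step 2. multiply (B1+B2), B3 (series), giving (-6*s^2 - 9*s)/(2*s^2 + 3*s + 1)
Step 3. reduce the parallel group ((B1+B2)*B3), B4, B5, B6, giving (-48*s^4 - 6*s^3 + 75*s^2 - 15*s + 6)/(8*s^4 - 8*s^3 - 18*s^2 + 2*s + 4)
That last expression is T(s); at s = 0 only the constant terms survive, so T(0) = 6/4 = 3/2.

Hence the answer: 3/2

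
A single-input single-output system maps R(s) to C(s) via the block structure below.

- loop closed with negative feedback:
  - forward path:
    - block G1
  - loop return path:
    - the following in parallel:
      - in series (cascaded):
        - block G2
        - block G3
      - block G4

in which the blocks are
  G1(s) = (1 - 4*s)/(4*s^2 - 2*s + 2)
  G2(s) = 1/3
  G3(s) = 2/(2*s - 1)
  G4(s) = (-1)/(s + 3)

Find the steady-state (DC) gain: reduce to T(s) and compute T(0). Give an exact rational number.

Answer: 1

Working:
Step 1. multiply G2, G3 (series); result 2/(6*s - 3)
Step 2. parallel reduction of (G2*G3), G4; result (9 - 4*s)/(6*s^2 + 15*s - 9)
Step 3. collapse the loop (G1 forward, ((G2*G3)+G4) return); result (-24*s^3 - 54*s^2 + 51*s - 9)/(24*s^4 + 48*s^3 - 38*s^2 + 8*s - 9)
Step 3 gives the overall T(s). Then T(0) = -9/(-9) = 1.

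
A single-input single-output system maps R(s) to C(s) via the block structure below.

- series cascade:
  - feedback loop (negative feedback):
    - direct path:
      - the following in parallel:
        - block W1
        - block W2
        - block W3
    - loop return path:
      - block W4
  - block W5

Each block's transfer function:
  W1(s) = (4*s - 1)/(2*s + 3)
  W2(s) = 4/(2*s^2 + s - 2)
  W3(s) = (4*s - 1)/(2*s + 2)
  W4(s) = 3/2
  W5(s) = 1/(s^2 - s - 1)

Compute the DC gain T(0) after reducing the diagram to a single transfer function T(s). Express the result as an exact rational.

Step 1 - combine W1, W2, W3 in parallel, giving (32*s^4 + 48*s^3 - 10*s^2 + 3*s + 34)/(8*s^4 + 24*s^3 + 14*s^2 - 14*s - 12)
Step 2 - reduce the feedback loop with forward (W1+W2+W3) and return W4, giving (64*s^4 + 96*s^3 - 20*s^2 + 6*s + 68)/(112*s^4 + 192*s^3 - 2*s^2 - 19*s + 78)
Step 3 - reduce the series chain [(W1+W2+W3)/(1+(W1+W2+W3)*W4)], W5, giving (64*s^4 + 96*s^3 - 20*s^2 + 6*s + 68)/(112*s^6 + 80*s^5 - 306*s^4 - 209*s^3 + 99*s^2 - 59*s - 78)
DC gain: substitute s = 0 into T(s) from step 3: T(0) = 68/(-78) = -34/39.

Answer: -34/39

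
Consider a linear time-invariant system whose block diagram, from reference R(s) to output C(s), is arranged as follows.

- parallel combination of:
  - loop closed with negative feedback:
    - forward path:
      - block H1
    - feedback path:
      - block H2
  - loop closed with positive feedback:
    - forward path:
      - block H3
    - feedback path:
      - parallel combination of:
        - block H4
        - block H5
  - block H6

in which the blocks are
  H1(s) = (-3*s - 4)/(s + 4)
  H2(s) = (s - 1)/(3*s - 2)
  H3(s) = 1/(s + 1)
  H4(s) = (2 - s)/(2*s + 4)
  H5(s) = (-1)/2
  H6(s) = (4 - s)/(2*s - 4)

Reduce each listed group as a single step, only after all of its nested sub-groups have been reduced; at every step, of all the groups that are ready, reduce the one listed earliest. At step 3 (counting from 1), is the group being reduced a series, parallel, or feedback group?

(1) feedback reduction of H1, H2
(2) sum the parallel branches H4, H5
(3) collapse the loop (H3 forward, (H4+H5) return)
(4) combine [H1/(1+H1*H2)], [H3/(1-H3*(H4+H5))], H6 in parallel
So the answer for step 3 is feedback.

Therefore the answer is feedback.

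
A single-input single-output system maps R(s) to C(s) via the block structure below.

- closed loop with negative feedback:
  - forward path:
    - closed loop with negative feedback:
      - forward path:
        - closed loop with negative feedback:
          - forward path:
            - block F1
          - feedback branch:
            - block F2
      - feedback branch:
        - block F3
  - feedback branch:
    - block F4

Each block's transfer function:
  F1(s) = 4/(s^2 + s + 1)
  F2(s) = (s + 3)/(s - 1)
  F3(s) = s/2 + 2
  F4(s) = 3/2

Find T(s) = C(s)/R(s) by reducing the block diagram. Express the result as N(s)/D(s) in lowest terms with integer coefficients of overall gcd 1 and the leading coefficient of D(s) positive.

1. apply the feedback formula to F1, F2 gives (4*s - 4)/(s^3 + 4*s + 11)
2. apply the feedback formula to [F1/(1+F1*F2)], F3 gives (4*s - 4)/(s^3 + 2*s^2 + 10*s + 3)
3. reduce the feedback loop with forward [[F1/(1+F1*F2)]/(1+[F1/(1+F1*F2)]*F3)] and return F4, giving the overall T(s)

Final answer: (4*s - 4)/(s^3 + 2*s^2 + 16*s - 3)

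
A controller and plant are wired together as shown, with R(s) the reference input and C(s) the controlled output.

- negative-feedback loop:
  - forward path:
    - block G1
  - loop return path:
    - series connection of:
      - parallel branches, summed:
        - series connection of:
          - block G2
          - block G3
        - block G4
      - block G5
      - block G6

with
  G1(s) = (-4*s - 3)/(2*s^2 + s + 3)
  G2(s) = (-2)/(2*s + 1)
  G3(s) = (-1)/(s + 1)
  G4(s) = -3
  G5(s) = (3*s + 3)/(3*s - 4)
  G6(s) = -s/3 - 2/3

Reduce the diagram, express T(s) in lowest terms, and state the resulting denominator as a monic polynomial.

(1) combine G2, G3 in series: 2/(2*s^2 + 3*s + 1)
(2) sum the parallel branches (G2*G3), G4: (-6*s^2 - 9*s - 1)/(2*s^2 + 3*s + 1)
(3) multiply ((G2*G3)+G4), G5, G6 (series): (6*s^3 + 21*s^2 + 19*s + 2)/(6*s^2 - 5*s - 4)
(4) reduce the feedback loop with forward G1 and return (((G2*G3)+G4)*G5*G6): (24*s^3 - 2*s^2 - 31*s - 12)/(12*s^4 + 106*s^3 + 134*s^2 + 84*s + 18)
Step 4 gives the fully reduced T(s), with no common factor left to cancel. The denominator's leading coefficient is 12, so divide each of its coefficients by 12 to get the monic form.

Answer: s^4 + 53*s^3/6 + 67*s^2/6 + 7*s + 3/2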